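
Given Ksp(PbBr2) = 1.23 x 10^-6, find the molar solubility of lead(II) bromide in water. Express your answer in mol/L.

PbBr2(s) ⇌ Pb^2+(aq) + 2 Br^-(aq)
Ksp = [Pb^2+][Br^-]^2
If s mol/L of PbBr2 dissolves, [Pb^2+] = s and [Br^-] = 2s.
So Ksp = s × (2s)^2 = 4s^3
s = (1.23 x 10^-6 / 4)^(1/3) = 6.75 x 10^-3 M

s ≈ 6.75e-3 M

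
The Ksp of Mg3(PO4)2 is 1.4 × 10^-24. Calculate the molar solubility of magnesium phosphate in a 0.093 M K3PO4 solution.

s = 1.8 × 10^-8 M

Mg3(PO4)2(s) ⇌ 3 Mg^2+ + 2 PO4^3-
Ksp = [Mg^2+]^3[PO4^3-]^2
Let s be the molar solubility in this solution. [Mg^2+] = 3s, [PO4^3-] = 0.093 + 2s ≈ 0.093 (common-ion effect: PO4^3- is already 0.093 M).
Ksp ≈ (3s)^3 × (0.093)^2
s = 1.8 × 10^-8 M
Check: 2s = 3.6 × 10^-8 ≪ 0.093, so the approximation is valid.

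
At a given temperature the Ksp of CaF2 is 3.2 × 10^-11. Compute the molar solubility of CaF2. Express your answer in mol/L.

s = 2.0e-4 M

CaF2(s) <=> Ca^2+ + 2 F^-
Ksp = [Ca^2+][F^-]^2
Let s = molar solubility. Then [Ca^2+] = s and [F^-] = 2s.
Ksp = s(2s)^2 = 4s^3
Solving, s = (3.2 × 10^-11/4)^(1/3) = 2.0 × 10^-4 M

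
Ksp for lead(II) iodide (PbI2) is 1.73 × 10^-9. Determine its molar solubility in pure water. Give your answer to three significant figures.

s ≈ 7.56 × 10^-4 M

PbI2(s) ⇌ Pb^2+(aq) + 2 I^-(aq)
Ksp = [Pb^2+][I^-]^2
For each mole of PbI2 that dissolves: [Pb^2+] = s, [I^-] = 2s.
So Ksp = s × (2s)^2 = 4s^3
s^3 = 1.73 × 10^-9 / 4, so s = 7.56 × 10^-4 M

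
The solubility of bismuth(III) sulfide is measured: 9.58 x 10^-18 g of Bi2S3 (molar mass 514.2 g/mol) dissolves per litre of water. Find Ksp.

Ksp = 2.42 x 10^-97

Molar solubility s = (9.58 × 10^-18 g/L) / (514.2 g/mol) = 1.863 × 10^-20 M.
Bi2S3(s) <=> 2 Bi^3+(aq) + 3 S^2-(aq)
Let s = molar solubility. Then [Bi^3+] = 2s and [S^2-] = 3s.
Ksp = [Bi^3+]^2[S^2-]^3
So Ksp = (2s)^2 × (3s)^3 = 108s^5
Ksp = 108 × (1.863 × 10^-20)^5 = 2.42 × 10^-97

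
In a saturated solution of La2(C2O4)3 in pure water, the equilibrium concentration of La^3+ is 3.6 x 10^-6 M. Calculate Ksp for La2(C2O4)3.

La2(C2O4)3(s) <=> 2 La^3+ + 3 C2O4^2-
Stoichiometry gives [C2O4^2-] = (3/2)[La^3+] = 5.40 x 10^-6 M.
Ksp = [La^3+]^2[C2O4^2-]^3
Ksp = (3.6 × 10^-6)^2 × (5.40 x 10^-6)^3 = 2.0 × 10^-27

Ksp = 2.0e-27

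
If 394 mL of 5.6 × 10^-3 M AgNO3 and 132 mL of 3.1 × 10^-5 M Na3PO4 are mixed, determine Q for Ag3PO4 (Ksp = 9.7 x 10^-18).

5.7 × 10^-13

Total volume = 394 + 132 = 526 mL.
[Ag^+] = 5.6 × 10^-3 × (394/526) = 4.19 × 10^-3 M
[PO4^3-] = 3.1 x 10^-5 × (132/526) = 7.78 x 10^-6 M
Ag3PO4(s) ⇌ 3 Ag^+(aq) + PO4^3-(aq), so Q = [Ag^+]^3[PO4^3-]
Q = (4.19 x 10^-3)^3(7.78 × 10^-6) = 5.7 × 10^-13
Q > Ksp, so Ag3PO4 will precipitate.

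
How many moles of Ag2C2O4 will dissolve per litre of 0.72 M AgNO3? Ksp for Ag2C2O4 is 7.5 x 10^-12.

s = 1.4 × 10^-11 M

Ag2C2O4(s) <=> 2 Ag^+ + C2O4^2-
Ksp = [Ag^+]^2[C2O4^2-]
Let s be the molar solubility in this solution. [Ag^+] = 0.72 + 2s ≈ 0.72, [C2O4^2-] = s (Ksp is small, so little additional dissolves).
Ksp ≈ (0.72)^2 × s
s = 1.4 × 10^-11 M
Check: 2s = 2.9 × 10^-11 ≪ 0.72, so the approximation is valid.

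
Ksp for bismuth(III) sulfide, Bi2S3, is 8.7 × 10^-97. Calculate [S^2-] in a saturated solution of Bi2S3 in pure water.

7.2 x 10^-20 M

Bi2S3(s) ⇌ 2 Bi^3+(aq) + 3 S^2-(aq)
Ksp = [Bi^3+]^2[S^2-]^3
With molar solubility s: [Bi^3+] = 2s, [S^2-] = 3s.
Ksp = (2s)^2(3s)^3 = 108s^5
Solving, s = (8.7 × 10^-97/108)^(1/5) = 2.41 x 10^-20 M
[S^2-] = 3s = 7.2 x 10^-20 M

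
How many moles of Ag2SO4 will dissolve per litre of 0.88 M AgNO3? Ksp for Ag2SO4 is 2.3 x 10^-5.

Ag2SO4(s) <=> 2 Ag^+(aq) + SO4^2-(aq)
Ksp = [Ag^+]^2[SO4^2-]
Let s = moles of Ag2SO4 that dissolve per litre. [Ag^+] = 0.88 + 2s ≈ 0.88, [SO4^2-] = s (common-ion effect: Ag^+ is already 0.88 M).
Ksp ≈ (0.88)^2 × s
s = 3.0 x 10^-5 M
Check: 2s = 5.9 x 10^-5 ≪ 0.88, so the approximation is valid.

3.0e-5 M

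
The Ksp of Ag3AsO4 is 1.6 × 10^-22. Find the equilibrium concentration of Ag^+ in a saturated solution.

Ag3AsO4(s) ⇌ 3 Ag^+(aq) + AsO4^3-(aq)
Ksp = [Ag^+]^3[AsO4^3-]
If s mol/L of Ag3AsO4 dissolves, [Ag^+] = 3s and [AsO4^3-] = s.
Substituting: Ksp = (3s)^3s = 27s^4
s^4 = 1.6 × 10^-22 / 27, so s = 1.56 × 10^-6 M
[Ag^+] = 3s = 4.7 × 10^-6 M

[Ag^+] = 4.7 × 10^-6 M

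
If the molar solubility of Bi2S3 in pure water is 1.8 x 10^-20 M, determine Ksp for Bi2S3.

Ksp = 2.0 × 10^-97

Bi2S3(s) <=> 2 Bi^3+(aq) + 3 S^2-(aq)
Let s = molar solubility. Then [Bi^3+] = 2s and [S^2-] = 3s.
Ksp = [Bi^3+]^2[S^2-]^3
So Ksp = (2s)^2 × (3s)^3 = 108s^5
Ksp = 108 × (1.8 × 10^-20)^5 = 2.0 × 10^-97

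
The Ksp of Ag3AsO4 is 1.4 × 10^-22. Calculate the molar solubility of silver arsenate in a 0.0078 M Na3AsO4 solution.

Ag3AsO4(s) ⇌ 3 Ag^+ + AsO4^3-
Ksp = [Ag^+]^3[AsO4^3-]
Let s be the molar solubility in this solution. [Ag^+] = 3s, [AsO4^3-] = 0.0078 + s ≈ 0.0078 (Ksp is small, so little additional dissolves).
Ksp ≈ (3s)^3 × 0.0078
s = 8.7 x 10^-8 M
Check: s = 8.7 x 10^-8 ≪ 0.0078, so the approximation is valid.

s = 8.7e-8 M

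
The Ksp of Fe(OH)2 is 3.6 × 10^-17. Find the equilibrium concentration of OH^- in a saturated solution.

Fe(OH)2(s) ⇌ Fe^2+ + 2 OH^-
Ksp = [Fe^2+][OH^-]^2
With molar solubility s: [Fe^2+] = s, [OH^-] = 2s.
Substituting: Ksp = s(2s)^2 = 4s^3
s^3 = 3.6 × 10^-17 / 4, so s = 2.08 × 10^-6 M
[OH^-] = 2s = 4.2 × 10^-6 M

4.2 × 10^-6 M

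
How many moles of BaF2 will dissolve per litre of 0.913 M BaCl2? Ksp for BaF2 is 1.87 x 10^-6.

BaF2(s) <=> Ba^2+(aq) + 2 F^-(aq)
Ksp = [Ba^2+][F^-]^2
Let s be the molar solubility in this solution. [Ba^2+] = 0.913 + s ≈ 0.913, [F^-] = 2s (since Ba^2+ from BaCl2 dominates).
Ksp ≈ 0.913 × (2s)^2
s = 7.16 x 10^-4 M
Check: s = 7.2 x 10^-4 ≪ 0.913, so the approximation is valid.

7.16 × 10^-4 M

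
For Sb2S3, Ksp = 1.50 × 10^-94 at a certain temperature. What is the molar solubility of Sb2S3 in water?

6.74 × 10^-20 M

Sb2S3(s) <=> 2 Sb^3+(aq) + 3 S^2-(aq)
Ksp = [Sb^3+]^2[S^2-]^3
For each mole of Sb2S3 that dissolves: [Sb^3+] = 2s, [S^2-] = 3s.
So Ksp = (2s)^2 × (3s)^3 = 108s^5
s = (1.50 × 10^-94 / 108)^(1/5) = 6.74 × 10^-20 M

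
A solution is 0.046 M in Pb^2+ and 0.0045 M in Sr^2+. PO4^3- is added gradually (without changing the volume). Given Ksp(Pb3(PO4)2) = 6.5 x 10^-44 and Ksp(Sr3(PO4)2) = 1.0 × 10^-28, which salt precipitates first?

Pb3(PO4)2

Precipitation of each salt starts when its ion product equals its Ksp.
For Pb3(PO4)2: 6.5 x 10^-44 = (0.046)^3 × [PO4^3-]^2  ⇒  [PO4^3-] = 2.6 × 10^-20 M.
For Sr3(PO4)2: 1.0 × 10^-28 = (0.0045)^3 × [PO4^3-]^2  ⇒  [PO4^3-] = 3.3 × 10^-11 M.
The salt with the lower threshold [PO4^3-] precipitates first: Pb3(PO4)2.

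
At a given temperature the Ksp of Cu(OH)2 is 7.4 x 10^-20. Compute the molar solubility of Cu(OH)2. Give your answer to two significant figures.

s ≈ 2.6 × 10^-7 M

Cu(OH)2(s) ⇌ Cu^2+(aq) + 2 OH^-(aq)
Ksp = [Cu^2+][OH^-]^2
Let s = molar solubility. Then [Cu^2+] = s and [OH^-] = 2s.
So Ksp = s × (2s)^2 = 4s^3
s = (7.4 x 10^-20 / 4)^(1/3) = 2.6 × 10^-7 M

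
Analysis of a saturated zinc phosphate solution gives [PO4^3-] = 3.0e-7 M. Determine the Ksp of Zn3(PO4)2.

8.2e-33

Zn3(PO4)2(s) ⇌ 3 Zn^2+ + 2 PO4^3-
Stoichiometry gives [Zn^2+] = (3/2)[PO4^3-] = 4.50 × 10^-7 M.
Ksp = [Zn^2+]^3[PO4^3-]^2
Ksp = (4.50 × 10^-7)^3 × (3.0 x 10^-7)^2 = 8.2 x 10^-33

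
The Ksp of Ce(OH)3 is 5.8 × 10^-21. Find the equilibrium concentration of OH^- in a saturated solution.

Ce(OH)3(s) <=> Ce^3+ + 3 OH^-
Ksp = [Ce^3+][OH^-]^3
Let s = molar solubility. Then [Ce^3+] = s and [OH^-] = 3s.
Ksp = s(3s)^3 = 27s^4
s^4 = 5.8 × 10^-21 / 27, so s = 3.83 × 10^-6 M
[OH^-] = 3s = 1.1 × 10^-5 M

[OH^-] = 1.1e-5 M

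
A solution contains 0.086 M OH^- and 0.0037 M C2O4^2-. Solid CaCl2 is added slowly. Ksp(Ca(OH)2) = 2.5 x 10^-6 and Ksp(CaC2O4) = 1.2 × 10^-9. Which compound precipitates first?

Each salt begins to precipitate when Q = Ksp, i.e. when [Ca^2+] reaches its threshold.
For Ca(OH)2: 2.5 x 10^-6 = (0.086)^2 × [Ca^2+]  ⇒  [Ca^2+] = 3.4 x 10^-4 M.
For CaC2O4: 1.2 × 10^-9 = 0.0037 × [Ca^2+]  ⇒  [Ca^2+] = 3.2 × 10^-7 M.
The salt with the lower threshold [Ca^2+] precipitates first: CaC2O4.

CaC2O4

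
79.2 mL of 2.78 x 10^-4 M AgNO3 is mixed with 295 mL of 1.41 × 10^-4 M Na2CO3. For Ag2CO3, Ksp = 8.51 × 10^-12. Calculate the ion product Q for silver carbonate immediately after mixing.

Total volume = 79.2 + 295 = 374.2 mL.
[Ag^+] = 2.78 × 10^-4 × (79.2/374.2) = 5.884 × 10^-5 M
[CO3^2-] = 1.41 × 10^-4 × (295/374.2) = 1.112 x 10^-4 M
Ag2CO3(s) ⇌ 2 Ag^+(aq) + CO3^2-(aq), so Q = [Ag^+]^2[CO3^2-]
Q = (5.884 x 10^-5)^2(1.112 × 10^-4) = 3.85 × 10^-13
Q < Ksp, so no precipitate of Ag2CO3 forms.

Q ≈ 3.85 × 10^-13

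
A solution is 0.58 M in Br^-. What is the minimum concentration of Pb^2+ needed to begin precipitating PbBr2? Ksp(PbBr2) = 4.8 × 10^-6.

PbBr2(s) ⇌ Pb^2+ + 2 Br^-
Ksp = [Pb^2+][Br^-]^2
Precipitation begins when Q = Ksp. With [Br^-] = 0.58 M:
4.8 × 10^-6 = (0.58)^2 × [Pb^2+]
[Pb^2+] = (4.8 × 10^-6 / 3.36 × 10^-1) = 1.4 x 10^-5 M

[Pb^2+] = 1.4 × 10^-5 M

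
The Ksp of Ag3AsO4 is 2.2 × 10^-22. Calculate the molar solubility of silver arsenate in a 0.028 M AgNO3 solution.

Ag3AsO4(s) ⇌ 3 Ag^+(aq) + AsO4^3-(aq)
Ksp = [Ag^+]^3[AsO4^3-]
If s mol/L dissolves here, [Ag^+] = 0.028 + 3s ≈ 0.028, [AsO4^3-] = s (Ksp is small, so little additional dissolves).
Ksp ≈ (0.028)^3 × s
s = 1.0 × 10^-17 M
Check: 3s = 3.0 x 10^-17 ≪ 0.028, so the approximation is valid.

s = 1.0 × 10^-17 M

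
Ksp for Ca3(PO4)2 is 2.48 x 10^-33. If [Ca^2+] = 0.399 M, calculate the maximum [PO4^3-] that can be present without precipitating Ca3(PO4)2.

[PO4^3-] = 1.98e-16 M

Ca3(PO4)2(s) ⇌ 3 Ca^2+ + 2 PO4^3-
Ksp = [Ca^2+]^3[PO4^3-]^2
Precipitation begins when Q = Ksp. With [Ca^2+] = 0.399 M:
2.48 x 10^-33 = (0.399)^3 × [PO4^3-]^2
[PO4^3-] = (2.48 x 10^-33 / 6.352 x 10^-2)^(1/2) = 1.98 × 10^-16 M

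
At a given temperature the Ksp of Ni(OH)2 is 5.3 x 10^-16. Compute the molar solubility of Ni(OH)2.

s ≈ 5.1e-6 M

Ni(OH)2(s) <=> Ni^2+(aq) + 2 OH^-(aq)
Ksp = [Ni^2+][OH^-]^2
With molar solubility s: [Ni^2+] = s, [OH^-] = 2s.
Substituting: Ksp = s(2s)^2 = 4s^3
s = (5.3 x 10^-16 / 4)^(1/3) = 5.1 × 10^-6 M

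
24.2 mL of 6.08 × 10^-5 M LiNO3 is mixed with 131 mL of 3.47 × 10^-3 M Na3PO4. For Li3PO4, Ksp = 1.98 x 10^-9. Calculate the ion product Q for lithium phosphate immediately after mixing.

2.50e-18

Total volume = 24.2 + 131 = 155.2 mL.
[Li^+] = 6.08 × 10^-5 × (24.2/155.2) = 9.480 x 10^-6 M
[PO4^3-] = 3.47 × 10^-3 × (131/155.2) = 2.929 x 10^-3 M
Li3PO4(s) ⇌ 3 Li^+(aq) + PO4^3-(aq), so Q = [Li^+]^3[PO4^3-]
Q = (9.480 × 10^-6)^3(2.929 x 10^-3) = 2.50 × 10^-18
Q < Ksp, so no precipitate of Li3PO4 forms.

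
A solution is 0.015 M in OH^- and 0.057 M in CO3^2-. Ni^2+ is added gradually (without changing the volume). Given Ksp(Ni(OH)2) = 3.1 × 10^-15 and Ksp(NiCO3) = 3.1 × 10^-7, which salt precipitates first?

Each salt begins to precipitate when Q = Ksp, i.e. when [Ni^2+] reaches its threshold.
For Ni(OH)2: 3.1 × 10^-15 = (0.015)^2 × [Ni^2+]  ⇒  [Ni^2+] = 1.4 × 10^-11 M.
For NiCO3: 3.1 × 10^-7 = 0.057 × [Ni^2+]  ⇒  [Ni^2+] = 5.4 × 10^-6 M.
The salt with the lower threshold [Ni^2+] precipitates first: Ni(OH)2.

Ni(OH)2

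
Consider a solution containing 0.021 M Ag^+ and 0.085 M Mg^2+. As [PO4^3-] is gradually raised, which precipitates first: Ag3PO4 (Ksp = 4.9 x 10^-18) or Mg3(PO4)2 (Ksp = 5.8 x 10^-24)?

Ag3PO4

Each salt begins to precipitate when Q = Ksp, i.e. when [PO4^3-] reaches its threshold.
For Ag3PO4: 4.9 x 10^-18 = (0.021)^3 × [PO4^3-]  ⇒  [PO4^3-] = 5.3 x 10^-13 M.
For Mg3(PO4)2: 5.8 x 10^-24 = (0.085)^3 × [PO4^3-]^2  ⇒  [PO4^3-] = 9.7 × 10^-11 M.
The salt with the lower threshold [PO4^3-] precipitates first: Ag3PO4.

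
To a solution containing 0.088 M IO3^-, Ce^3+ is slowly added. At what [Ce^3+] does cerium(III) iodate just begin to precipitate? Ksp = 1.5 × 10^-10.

[Ce^3+] = 2.2 × 10^-7 M

Ce(IO3)3(s) <=> Ce^3+(aq) + 3 IO3^-(aq)
Ksp = [Ce^3+][IO3^-]^3
Precipitation begins when Q = Ksp. With [IO3^-] = 0.088 M:
1.5 × 10^-10 = (0.088)^3 × [Ce^3+]
[Ce^3+] = (1.5 × 10^-10 / 6.81 × 10^-4) = 2.2 × 10^-7 M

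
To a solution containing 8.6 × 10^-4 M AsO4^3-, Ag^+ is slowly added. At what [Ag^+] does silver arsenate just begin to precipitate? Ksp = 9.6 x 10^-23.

[Ag^+] = 4.8 × 10^-7 M

Ag3AsO4(s) <=> 3 Ag^+(aq) + AsO4^3-(aq)
Ksp = [Ag^+]^3[AsO4^3-]
Precipitation begins when Q = Ksp. With [AsO4^3-] = 8.6 × 10^-4 M:
9.6 x 10^-23 = (8.6 × 10^-4) × [Ag^+]^3
[Ag^+] = (9.6 x 10^-23 / 8.6 x 10^-4)^(1/3) = 4.8 × 10^-7 M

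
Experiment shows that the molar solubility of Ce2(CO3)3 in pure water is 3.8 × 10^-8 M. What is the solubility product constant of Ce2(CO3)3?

Ksp = 8.6 x 10^-36

Ce2(CO3)3(s) ⇌ 2 Ce^3+(aq) + 3 CO3^2-(aq)
For each mole of Ce2(CO3)3 that dissolves: [Ce^3+] = 2s, [CO3^2-] = 3s.
Ksp = [Ce^3+]^2[CO3^2-]^3
Substituting: Ksp = (2s)^2(3s)^3 = 108s^5
Ksp = 108 × (3.8 x 10^-8)^5 = 8.6 × 10^-36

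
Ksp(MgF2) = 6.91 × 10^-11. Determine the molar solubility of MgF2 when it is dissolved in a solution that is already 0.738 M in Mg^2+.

MgF2(s) ⇌ Mg^2+ + 2 F^-
Ksp = [Mg^2+][F^-]^2
Let s = moles of MgF2 that dissolve per litre. [Mg^2+] = 0.738 + s ≈ 0.738, [F^-] = 2s (since the Mg^2+ already present dominates).
Ksp ≈ 0.738 × (2s)^2
s = 4.84 x 10^-6 M
Check: s = 4.8 × 10^-6 ≪ 0.738, so the approximation is valid.

4.84 × 10^-6 M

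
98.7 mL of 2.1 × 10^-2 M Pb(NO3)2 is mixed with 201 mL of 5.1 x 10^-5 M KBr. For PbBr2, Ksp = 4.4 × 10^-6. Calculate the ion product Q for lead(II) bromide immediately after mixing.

Q ≈ 8.1 × 10^-12

Total volume = 98.7 + 201 = 299.7 mL.
[Pb^2+] = 2.1 × 10^-2 × (98.7/299.7) = 6.92 × 10^-3 M
[Br^-] = 5.1 × 10^-5 × (201/299.7) = 3.42 × 10^-5 M
PbBr2(s) ⇌ Pb^2+(aq) + 2 Br^-(aq), so Q = [Pb^2+][Br^-]^2
Q = (6.92 × 10^-3)(3.42 × 10^-5)^2 = 8.1 × 10^-12
Q < Ksp, so no precipitate of PbBr2 forms.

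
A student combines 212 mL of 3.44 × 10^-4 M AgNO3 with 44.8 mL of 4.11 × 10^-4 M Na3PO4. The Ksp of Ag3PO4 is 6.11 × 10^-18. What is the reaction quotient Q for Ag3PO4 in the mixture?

Total volume = 212 + 44.8 = 256.8 mL.
[Ag^+] = 3.44 x 10^-4 × (212/256.8) = 2.840 × 10^-4 M
[PO4^3-] = 4.11 × 10^-4 × (44.8/256.8) = 7.170 × 10^-5 M
Ag3PO4(s) <=> 3 Ag^+ + PO4^3-, so Q = [Ag^+]^3[PO4^3-]
Q = (2.840 × 10^-4)^3(7.170 × 10^-5) = 1.64 x 10^-15
Q > Ksp, so Ag3PO4 will precipitate.

1.64e-15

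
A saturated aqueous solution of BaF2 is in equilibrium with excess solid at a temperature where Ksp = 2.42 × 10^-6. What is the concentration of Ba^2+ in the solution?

BaF2(s) <=> Ba^2+ + 2 F^-
Ksp = [Ba^2+][F^-]^2
For each mole of BaF2 that dissolves: [Ba^2+] = s, [F^-] = 2s.
So Ksp = s × (2s)^2 = 4s^3
s = (2.42 × 10^-6 / 4)^(1/3) = 8.458 x 10^-3 M
[Ba^2+] = s = 8.46 × 10^-3 M

[Ba^2+] = 8.46e-3 M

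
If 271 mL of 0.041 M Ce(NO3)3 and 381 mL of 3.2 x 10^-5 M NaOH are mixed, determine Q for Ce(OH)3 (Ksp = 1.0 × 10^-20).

Total volume = 271 + 381 = 652 mL.
[Ce^3+] = 4.1 × 10^-2 × (271/652) = 1.70 × 10^-2 M
[OH^-] = 3.2 × 10^-5 × (381/652) = 1.87 x 10^-5 M
Ce(OH)3(s) ⇌ Ce^3+ + 3 OH^-, so Q = [Ce^3+][OH^-]^3
Q = (1.70 x 10^-2)(1.87 × 10^-5)^3 = 1.1 × 10^-16
Q > Ksp, so Ce(OH)3 will precipitate.

1.1 × 10^-16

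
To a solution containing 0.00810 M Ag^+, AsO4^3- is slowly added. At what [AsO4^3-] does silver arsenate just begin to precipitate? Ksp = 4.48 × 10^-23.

Ag3AsO4(s) ⇌ 3 Ag^+(aq) + AsO4^3-(aq)
Ksp = [Ag^+]^3[AsO4^3-]
Precipitation begins when Q = Ksp. With [Ag^+] = 0.00810 M:
4.48 × 10^-23 = (0.00810)^3 × [AsO4^3-]
[AsO4^3-] = (4.48 × 10^-23 / 5.314 × 10^-7) = 8.43 × 10^-17 M

[AsO4^3-] ≈ 8.43e-17 M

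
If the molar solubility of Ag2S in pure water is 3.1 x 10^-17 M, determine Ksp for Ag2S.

Ksp ≈ 1.2 x 10^-49

Ag2S(s) <=> 2 Ag^+(aq) + S^2-(aq)
Let s = molar solubility. Then [Ag^+] = 2s and [S^2-] = s.
Ksp = [Ag^+]^2[S^2-]
Substituting: Ksp = (2s)^2s = 4s^3
Ksp = 4 × (3.1 x 10^-17)^3 = 1.2 × 10^-49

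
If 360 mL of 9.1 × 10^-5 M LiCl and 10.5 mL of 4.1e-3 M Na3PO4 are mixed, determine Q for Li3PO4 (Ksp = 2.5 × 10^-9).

Total volume = 360 + 10.5 = 370.5 mL.
[Li^+] = 9.1 x 10^-5 × (360/370.5) = 8.84 x 10^-5 M
[PO4^3-] = 4.1 × 10^-3 × (10.5/370.5) = 1.16 × 10^-4 M
Li3PO4(s) ⇌ 3 Li^+(aq) + PO4^3-(aq), so Q = [Li^+]^3[PO4^3-]
Q = (8.84 × 10^-5)^3(1.16 x 10^-4) = 8.0 × 10^-17
Q < Ksp, so no precipitate of Li3PO4 forms.

Q = 8.0 × 10^-17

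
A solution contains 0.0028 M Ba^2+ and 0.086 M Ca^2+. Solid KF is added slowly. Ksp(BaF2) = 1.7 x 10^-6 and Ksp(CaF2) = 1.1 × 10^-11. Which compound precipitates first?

Each salt begins to precipitate when Q = Ksp, i.e. when [F^-] reaches its threshold.
For BaF2: 1.7 x 10^-6 = 0.0028 × [F^-]^2  ⇒  [F^-] = 2.5 × 10^-2 M.
For CaF2: 1.1 × 10^-11 = 0.086 × [F^-]^2  ⇒  [F^-] = 1.1 × 10^-5 M.
The salt with the lower threshold [F^-] precipitates first: CaF2.

CaF2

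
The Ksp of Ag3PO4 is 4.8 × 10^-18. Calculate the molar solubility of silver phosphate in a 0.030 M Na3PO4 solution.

Ag3PO4(s) ⇌ 3 Ag^+(aq) + PO4^3-(aq)
Ksp = [Ag^+]^3[PO4^3-]
Let s = moles of Ag3PO4 that dissolve per litre. [Ag^+] = 3s, [PO4^3-] = 0.030 + s ≈ 0.030 (Ksp is small, so little additional dissolves).
Ksp ≈ (3s)^3 × 0.030
s = 1.8 × 10^-6 M
Check: s = 1.8 x 10^-6 ≪ 0.030, so the approximation is valid.

s ≈ 1.8 x 10^-6 M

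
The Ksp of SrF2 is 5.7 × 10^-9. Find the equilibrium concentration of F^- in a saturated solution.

[F^-] = 2.3e-3 M

SrF2(s) ⇌ Sr^2+ + 2 F^-
Ksp = [Sr^2+][F^-]^2
If s mol/L of SrF2 dissolves, [Sr^2+] = s and [F^-] = 2s.
Substituting: Ksp = s(2s)^2 = 4s^3
s = (5.7 × 10^-9 / 4)^(1/3) = 1.13 x 10^-3 M
[F^-] = 2s = 2.3 × 10^-3 M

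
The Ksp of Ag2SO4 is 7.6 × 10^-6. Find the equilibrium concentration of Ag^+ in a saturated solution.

Ag2SO4(s) ⇌ 2 Ag^+(aq) + SO4^2-(aq)
Ksp = [Ag^+]^2[SO4^2-]
For each mole of Ag2SO4 that dissolves: [Ag^+] = 2s, [SO4^2-] = s.
Substituting: Ksp = (2s)^2s = 4s^3
s^3 = 7.6 × 10^-6 / 4, so s = 1.24 × 10^-2 M
[Ag^+] = 2s = 2.5 × 10^-2 M

2.5 × 10^-2 M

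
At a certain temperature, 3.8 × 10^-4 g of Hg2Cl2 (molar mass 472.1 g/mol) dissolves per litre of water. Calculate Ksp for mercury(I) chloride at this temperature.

Ksp = 2.1 × 10^-18

Molar solubility s = (3.8 × 10^-4 g/L) / (472.1 g/mol) = 8.05 × 10^-7 M.
Hg2Cl2(s) <=> Hg2^2+(aq) + 2 Cl^-(aq)
With molar solubility s: [Hg2^2+] = s, [Cl^-] = 2s.
Ksp = [Hg2^2+][Cl^-]^2
So Ksp = s × (2s)^2 = 4s^3
Ksp = 4 × (8.05 × 10^-7)^3 = 2.1 × 10^-18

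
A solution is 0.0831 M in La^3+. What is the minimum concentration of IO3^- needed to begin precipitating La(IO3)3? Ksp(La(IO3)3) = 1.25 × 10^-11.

5.32 x 10^-4 M

La(IO3)3(s) <=> La^3+ + 3 IO3^-
Ksp = [La^3+][IO3^-]^3
Precipitation begins when Q = Ksp. With [La^3+] = 0.0831 M:
1.25 × 10^-11 = (0.0831) × [IO3^-]^3
[IO3^-] = (1.25 × 10^-11 / 8.31 × 10^-2)^(1/3) = 5.32 × 10^-4 M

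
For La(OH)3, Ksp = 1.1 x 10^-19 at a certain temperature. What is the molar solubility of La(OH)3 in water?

La(OH)3(s) <=> La^3+ + 3 OH^-
Ksp = [La^3+][OH^-]^3
With molar solubility s: [La^3+] = s, [OH^-] = 3s.
Substituting: Ksp = s(3s)^3 = 27s^4
s^4 = 1.1 x 10^-19 / 27, so s = 8.0 × 10^-6 M

s ≈ 8.0e-6 M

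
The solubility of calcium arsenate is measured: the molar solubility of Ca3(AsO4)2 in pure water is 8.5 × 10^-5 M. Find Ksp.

Ca3(AsO4)2(s) ⇌ 3 Ca^2+(aq) + 2 AsO4^3-(aq)
If s mol/L of Ca3(AsO4)2 dissolves, [Ca^2+] = 3s and [AsO4^3-] = 2s.
Ksp = [Ca^2+]^3[AsO4^3-]^2
Ksp = (3s)^3(2s)^2 = 108s^5
With s = 8.5 × 10^-5: Ksp = 4.8 × 10^-19

Ksp ≈ 4.8 x 10^-19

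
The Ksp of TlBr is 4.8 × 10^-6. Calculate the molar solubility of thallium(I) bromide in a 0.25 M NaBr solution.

1.9e-5 M

TlBr(s) <=> Tl^+ + Br^-
Ksp = [Tl^+][Br^-]
Let s be the molar solubility in this solution. [Tl^+] = s, [Br^-] = 0.25 + s ≈ 0.25 (common-ion effect: Br^- is already 0.25 M).
Ksp ≈ s × 0.25
s = 1.9 x 10^-5 M
Check: s = 1.9 x 10^-5 ≪ 0.25, so the approximation is valid.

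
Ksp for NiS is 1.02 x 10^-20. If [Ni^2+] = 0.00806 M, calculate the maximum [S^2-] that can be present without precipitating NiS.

[S^2-] = 1.27 × 10^-18 M

NiS(s) ⇌ Ni^2+ + S^2-
Ksp = [Ni^2+][S^2-]
Precipitation begins when Q = Ksp. With [Ni^2+] = 0.00806 M:
1.02 x 10^-20 = (0.00806) × [S^2-]
[S^2-] = (1.02 x 10^-20 / 8.06 × 10^-3) = 1.27 × 10^-18 M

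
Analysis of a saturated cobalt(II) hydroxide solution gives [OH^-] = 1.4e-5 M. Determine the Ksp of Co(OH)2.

1.4 × 10^-15

Co(OH)2(s) <=> Co^2+(aq) + 2 OH^-(aq)
Stoichiometry gives [Co^2+] = (1/2)[OH^-] = 7.00 × 10^-6 M.
Ksp = [Co^2+][OH^-]^2
Ksp = 7.00 × 10^-6 × (1.4 x 10^-5)^2 = 1.4 x 10^-15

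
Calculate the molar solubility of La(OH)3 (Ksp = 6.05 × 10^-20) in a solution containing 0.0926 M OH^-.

La(OH)3(s) ⇌ La^3+ + 3 OH^-
Ksp = [La^3+][OH^-]^3
If s mol/L dissolves here, [La^3+] = s, [OH^-] = 0.0926 + 3s ≈ 0.0926 (common-ion effect: OH^- is already 0.0926 M).
Ksp ≈ s × (0.0926)^3
s = 7.62 × 10^-17 M
Check: 3s = 2.3 × 10^-16 ≪ 0.0926, so the approximation is valid.

s = 7.62 x 10^-17 M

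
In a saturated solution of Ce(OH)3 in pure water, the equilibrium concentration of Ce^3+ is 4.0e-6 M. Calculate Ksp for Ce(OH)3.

Ce(OH)3(s) ⇌ Ce^3+(aq) + 3 OH^-(aq)
Stoichiometry gives [OH^-] = (3/1)[Ce^3+] = 1.20 x 10^-5 M.
Ksp = [Ce^3+][OH^-]^3
Ksp = 4.0 x 10^-6 × (1.20 x 10^-5)^3 = 6.9 × 10^-21

Ksp = 6.9 x 10^-21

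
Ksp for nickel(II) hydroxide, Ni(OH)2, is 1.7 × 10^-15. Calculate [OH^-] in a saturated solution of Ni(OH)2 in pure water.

[OH^-] = 1.5 × 10^-5 M

Ni(OH)2(s) ⇌ Ni^2+(aq) + 2 OH^-(aq)
Ksp = [Ni^2+][OH^-]^2
With molar solubility s: [Ni^2+] = s, [OH^-] = 2s.
Substituting: Ksp = s(2s)^2 = 4s^3
s = (1.7 × 10^-15 / 4)^(1/3) = 7.52 × 10^-6 M
[OH^-] = 2s = 1.5 × 10^-5 M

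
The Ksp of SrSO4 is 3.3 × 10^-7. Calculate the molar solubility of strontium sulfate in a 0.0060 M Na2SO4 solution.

s = 5.5 x 10^-5 M

SrSO4(s) ⇌ Sr^2+ + SO4^2-
Ksp = [Sr^2+][SO4^2-]
Let s be the molar solubility in this solution. [Sr^2+] = s, [SO4^2-] = 0.0060 + s ≈ 0.0060 (Ksp is small, so little additional dissolves).
Ksp ≈ s × 0.0060
s = 5.5 x 10^-5 M
Check: s = 5.5 x 10^-5 ≪ 0.0060, so the approximation is valid.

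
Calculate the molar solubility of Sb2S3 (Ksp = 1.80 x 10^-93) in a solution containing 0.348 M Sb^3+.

Sb2S3(s) ⇌ 2 Sb^3+(aq) + 3 S^2-(aq)
Ksp = [Sb^3+]^2[S^2-]^3
Let s = moles of Sb2S3 that dissolve per litre. [Sb^3+] = 0.348 + 2s ≈ 0.348, [S^2-] = 3s (Ksp is small, so little additional dissolves).
Ksp ≈ (0.348)^2 × (3s)^3
s = 8.20 x 10^-32 M
Check: 2s = 1.6 x 10^-31 ≪ 0.348, so the approximation is valid.

8.20e-32 M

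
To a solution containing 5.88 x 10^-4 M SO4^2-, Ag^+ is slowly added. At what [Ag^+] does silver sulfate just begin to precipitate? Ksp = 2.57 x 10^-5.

Ag2SO4(s) ⇌ 2 Ag^+ + SO4^2-
Ksp = [Ag^+]^2[SO4^2-]
Precipitation begins when Q = Ksp. With [SO4^2-] = 5.88 x 10^-4 M:
2.57 x 10^-5 = (5.88 x 10^-4) × [Ag^+]^2
[Ag^+] = (2.57 x 10^-5 / 5.88 x 10^-4)^(1/2) = 2.09 × 10^-1 M

[Ag^+] = 2.09 × 10^-1 M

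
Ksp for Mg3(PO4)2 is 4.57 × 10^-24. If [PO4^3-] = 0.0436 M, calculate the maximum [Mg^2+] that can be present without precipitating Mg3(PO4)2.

[Mg^2+] ≈ 1.34 x 10^-7 M

Mg3(PO4)2(s) <=> 3 Mg^2+(aq) + 2 PO4^3-(aq)
Ksp = [Mg^2+]^3[PO4^3-]^2
Precipitation begins when Q = Ksp. With [PO4^3-] = 0.0436 M:
4.57 × 10^-24 = (0.0436)^2 × [Mg^2+]^3
[Mg^2+] = (4.57 × 10^-24 / 1.901 × 10^-3)^(1/3) = 1.34 x 10^-7 M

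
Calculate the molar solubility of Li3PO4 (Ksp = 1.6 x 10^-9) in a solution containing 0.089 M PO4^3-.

s = 8.7 x 10^-4 M

Li3PO4(s) ⇌ 3 Li^+ + PO4^3-
Ksp = [Li^+]^3[PO4^3-]
If s mol/L dissolves here, [Li^+] = 3s, [PO4^3-] = 0.089 + s ≈ 0.089 (since the PO4^3- already present dominates).
Ksp ≈ (3s)^3 × 0.089
s = 8.7 x 10^-4 M
Check: s = 8.7 × 10^-4 ≪ 0.089, so the approximation is valid.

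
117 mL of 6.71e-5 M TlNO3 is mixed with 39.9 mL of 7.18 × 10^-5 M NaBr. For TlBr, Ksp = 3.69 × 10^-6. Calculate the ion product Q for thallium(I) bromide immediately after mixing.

Q ≈ 9.14 × 10^-10

Total volume = 117 + 39.9 = 156.9 mL.
[Tl^+] = 6.71 × 10^-5 × (117/156.9) = 5.004 × 10^-5 M
[Br^-] = 7.18 x 10^-5 × (39.9/156.9) = 1.826 × 10^-5 M
TlBr(s) <=> Tl^+ + Br^-, so Q = [Tl^+][Br^-]
Q = (5.004 × 10^-5)(1.826 × 10^-5) = 9.14 × 10^-10
Q < Ksp, so no precipitate of TlBr forms.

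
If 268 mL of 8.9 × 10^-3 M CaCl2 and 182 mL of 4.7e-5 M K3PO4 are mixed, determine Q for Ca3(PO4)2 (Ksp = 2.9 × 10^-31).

Total volume = 268 + 182 = 450 mL.
[Ca^2+] = 8.9 × 10^-3 × (268/450) = 5.30 x 10^-3 M
[PO4^3-] = 4.7 × 10^-5 × (182/450) = 1.90 × 10^-5 M
Ca3(PO4)2(s) ⇌ 3 Ca^2+ + 2 PO4^3-, so Q = [Ca^2+]^3[PO4^3-]^2
Q = (5.30 × 10^-3)^3(1.90 × 10^-5)^2 = 5.4 x 10^-17
Q > Ksp, so Ca3(PO4)2 will precipitate.

Q ≈ 5.4e-17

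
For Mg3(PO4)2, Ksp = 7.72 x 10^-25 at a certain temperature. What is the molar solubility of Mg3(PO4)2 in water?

Mg3(PO4)2(s) ⇌ 3 Mg^2+ + 2 PO4^3-
Ksp = [Mg^2+]^3[PO4^3-]^2
If s mol/L of Mg3(PO4)2 dissolves, [Mg^2+] = 3s and [PO4^3-] = 2s.
So Ksp = (3s)^3 × (2s)^2 = 108s^5
Solving, s = (7.72 x 10^-25/108)^(1/5) = 5.90 × 10^-6 M

5.90 × 10^-6 M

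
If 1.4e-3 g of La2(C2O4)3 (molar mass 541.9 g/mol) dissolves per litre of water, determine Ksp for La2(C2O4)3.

1.2e-26

Molar solubility s = (1.4 × 10^-3 g/L) / (541.9 g/mol) = 2.58 x 10^-6 M.
La2(C2O4)3(s) ⇌ 2 La^3+ + 3 C2O4^2-
With molar solubility s: [La^3+] = 2s, [C2O4^2-] = 3s.
Ksp = [La^3+]^2[C2O4^2-]^3
Substituting: Ksp = (2s)^2(3s)^3 = 108s^5
Ksp = 108 × (2.58 × 10^-6)^5 = 1.2 x 10^-26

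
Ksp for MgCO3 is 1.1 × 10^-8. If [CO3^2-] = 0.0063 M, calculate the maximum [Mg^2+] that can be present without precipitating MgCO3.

[Mg^2+] ≈ 1.7 × 10^-6 M

MgCO3(s) <=> Mg^2+(aq) + CO3^2-(aq)
Ksp = [Mg^2+][CO3^2-]
Precipitation begins when Q = Ksp. With [CO3^2-] = 0.0063 M:
1.1 × 10^-8 = (0.0063) × [Mg^2+]
[Mg^2+] = (1.1 × 10^-8 / 6.3 x 10^-3) = 1.7 x 10^-6 M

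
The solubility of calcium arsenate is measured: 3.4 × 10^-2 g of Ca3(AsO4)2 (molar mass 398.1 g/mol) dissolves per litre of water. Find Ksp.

Molar solubility s = (3.4 x 10^-2 g/L) / (398.1 g/mol) = 8.54 x 10^-5 M.
Ca3(AsO4)2(s) ⇌ 3 Ca^2+ + 2 AsO4^3-
For each mole of Ca3(AsO4)2 that dissolves: [Ca^2+] = 3s, [AsO4^3-] = 2s.
Ksp = [Ca^2+]^3[AsO4^3-]^2
Ksp = (3s)^3(2s)^2 = 108s^5
Ksp = 108 × (8.54 x 10^-5)^5 = 4.9 × 10^-19

Ksp = 4.9 x 10^-19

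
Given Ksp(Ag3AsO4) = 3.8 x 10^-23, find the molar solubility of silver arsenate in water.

Ag3AsO4(s) <=> 3 Ag^+(aq) + AsO4^3-(aq)
Ksp = [Ag^+]^3[AsO4^3-]
Let s = molar solubility. Then [Ag^+] = 3s and [AsO4^3-] = s.
Substituting: Ksp = (3s)^3s = 27s^4
Solving, s = (3.8 x 10^-23/27)^(1/4) = 1.1 × 10^-6 M

s = 1.1 × 10^-6 M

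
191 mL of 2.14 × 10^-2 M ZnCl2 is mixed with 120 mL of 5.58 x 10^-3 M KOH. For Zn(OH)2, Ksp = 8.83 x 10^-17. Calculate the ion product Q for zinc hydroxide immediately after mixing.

Total volume = 191 + 120 = 311 mL.
[Zn^2+] = 2.14 x 10^-2 × (191/311) = 1.314 × 10^-2 M
[OH^-] = 5.58 × 10^-3 × (120/311) = 2.153 × 10^-3 M
Zn(OH)2(s) ⇌ Zn^2+ + 2 OH^-, so Q = [Zn^2+][OH^-]^2
Q = (1.314 × 10^-2)(2.153 × 10^-3)^2 = 6.09 x 10^-8
Q > Ksp, so Zn(OH)2 will precipitate.

Q = 6.09e-8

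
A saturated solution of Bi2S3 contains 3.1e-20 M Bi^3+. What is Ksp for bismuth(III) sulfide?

Bi2S3(s) <=> 2 Bi^3+(aq) + 3 S^2-(aq)
Stoichiometry gives [S^2-] = (3/2)[Bi^3+] = 4.65 × 10^-20 M.
Ksp = [Bi^3+]^2[S^2-]^3
Ksp = (3.1 × 10^-20)^2 × (4.65 x 10^-20)^3 = 9.7 × 10^-98

9.7 x 10^-98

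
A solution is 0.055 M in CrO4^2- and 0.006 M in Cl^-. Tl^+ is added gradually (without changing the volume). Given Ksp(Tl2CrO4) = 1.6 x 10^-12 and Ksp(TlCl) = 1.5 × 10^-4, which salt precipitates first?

Precipitation of each salt starts when its ion product equals its Ksp.
For Tl2CrO4: 1.6 x 10^-12 = 0.055 × [Tl^+]^2  ⇒  [Tl^+] = 5.4 x 10^-6 M.
For TlCl: 1.5 × 10^-4 = 0.006 × [Tl^+]  ⇒  [Tl^+] = 2.5 × 10^-2 M.
The salt with the lower threshold [Tl^+] precipitates first: Tl2CrO4.

Tl2CrO4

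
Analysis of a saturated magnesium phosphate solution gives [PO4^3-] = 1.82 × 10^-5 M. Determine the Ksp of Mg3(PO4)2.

Ksp = 6.74 × 10^-24

Mg3(PO4)2(s) ⇌ 3 Mg^2+ + 2 PO4^3-
Stoichiometry gives [Mg^2+] = (3/2)[PO4^3-] = 2.730 × 10^-5 M.
Ksp = [Mg^2+]^3[PO4^3-]^2
Ksp = (2.730 x 10^-5)^3 × (1.82 × 10^-5)^2 = 6.74 x 10^-24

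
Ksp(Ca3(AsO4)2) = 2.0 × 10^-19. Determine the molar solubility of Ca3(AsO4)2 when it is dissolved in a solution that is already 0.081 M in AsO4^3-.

Ca3(AsO4)2(s) ⇌ 3 Ca^2+(aq) + 2 AsO4^3-(aq)
Ksp = [Ca^2+]^3[AsO4^3-]^2
Let s = moles of Ca3(AsO4)2 that dissolve per litre. [Ca^2+] = 3s, [AsO4^3-] = 0.081 + 2s ≈ 0.081 (Ksp is small, so little additional dissolves).
Ksp ≈ (3s)^3 × (0.081)^2
s = 1.0 × 10^-6 M
Check: 2s = 2.1 × 10^-6 ≪ 0.081, so the approximation is valid.

s = 1.0 x 10^-6 M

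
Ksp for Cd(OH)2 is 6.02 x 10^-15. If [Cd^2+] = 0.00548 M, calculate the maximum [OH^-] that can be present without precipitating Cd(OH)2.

[OH^-] = 1.05e-6 M

Cd(OH)2(s) ⇌ Cd^2+ + 2 OH^-
Ksp = [Cd^2+][OH^-]^2
Precipitation begins when Q = Ksp. With [Cd^2+] = 0.00548 M:
6.02 x 10^-15 = (0.00548) × [OH^-]^2
[OH^-] = (6.02 x 10^-15 / 5.48 × 10^-3)^(1/2) = 1.05 × 10^-6 M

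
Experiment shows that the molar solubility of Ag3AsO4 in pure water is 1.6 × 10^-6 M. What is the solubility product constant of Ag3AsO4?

Ag3AsO4(s) ⇌ 3 Ag^+(aq) + AsO4^3-(aq)
If s mol/L of Ag3AsO4 dissolves, [Ag^+] = 3s and [AsO4^3-] = s.
Ksp = [Ag^+]^3[AsO4^3-]
So Ksp = (3s)^3 × s = 27s^4
With s = 1.6 × 10^-6: Ksp = 1.8 x 10^-22

Ksp ≈ 1.8 × 10^-22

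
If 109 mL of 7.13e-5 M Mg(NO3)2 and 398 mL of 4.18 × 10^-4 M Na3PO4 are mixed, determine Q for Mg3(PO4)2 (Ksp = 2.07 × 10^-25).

Total volume = 109 + 398 = 507 mL.
[Mg^2+] = 7.13 × 10^-5 × (109/507) = 1.533 × 10^-5 M
[PO4^3-] = 4.18 × 10^-4 × (398/507) = 3.281 × 10^-4 M
Mg3(PO4)2(s) ⇌ 3 Mg^2+(aq) + 2 PO4^3-(aq), so Q = [Mg^2+]^3[PO4^3-]^2
Q = (1.533 x 10^-5)^3(3.281 × 10^-4)^2 = 3.88 × 10^-22
Q > Ksp, so Mg3(PO4)2 will precipitate.

Q ≈ 3.88e-22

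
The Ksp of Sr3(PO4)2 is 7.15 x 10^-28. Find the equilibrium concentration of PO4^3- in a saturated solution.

Sr3(PO4)2(s) ⇌ 3 Sr^2+(aq) + 2 PO4^3-(aq)
Ksp = [Sr^2+]^3[PO4^3-]^2
For each mole of Sr3(PO4)2 that dissolves: [Sr^2+] = 3s, [PO4^3-] = 2s.
So Ksp = (3s)^3 × (2s)^2 = 108s^5
s^5 = 7.15 x 10^-28 / 108, so s = 1.459 × 10^-6 M
[PO4^3-] = 2s = 2.92 x 10^-6 M

2.92 x 10^-6 M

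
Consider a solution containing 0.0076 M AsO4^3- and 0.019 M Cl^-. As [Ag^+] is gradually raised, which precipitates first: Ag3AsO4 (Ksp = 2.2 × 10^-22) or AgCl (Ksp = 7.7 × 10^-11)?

Each salt begins to precipitate when Q = Ksp, i.e. when [Ag^+] reaches its threshold.
For Ag3AsO4: 2.2 × 10^-22 = 0.0076 × [Ag^+]^3  ⇒  [Ag^+] = 3.1 × 10^-7 M.
For AgCl: 7.7 × 10^-11 = 0.019 × [Ag^+]  ⇒  [Ag^+] = 4.1 × 10^-9 M.
The salt with the lower threshold [Ag^+] precipitates first: AgCl.

AgCl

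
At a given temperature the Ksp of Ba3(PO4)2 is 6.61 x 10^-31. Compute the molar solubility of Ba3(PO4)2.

s ≈ 3.61 × 10^-7 M

Ba3(PO4)2(s) <=> 3 Ba^2+(aq) + 2 PO4^3-(aq)
Ksp = [Ba^2+]^3[PO4^3-]^2
Let s = molar solubility. Then [Ba^2+] = 3s and [PO4^3-] = 2s.
Substituting: Ksp = (3s)^3(2s)^2 = 108s^5
Solving, s = (6.61 x 10^-31/108)^(1/5) = 3.61 × 10^-7 M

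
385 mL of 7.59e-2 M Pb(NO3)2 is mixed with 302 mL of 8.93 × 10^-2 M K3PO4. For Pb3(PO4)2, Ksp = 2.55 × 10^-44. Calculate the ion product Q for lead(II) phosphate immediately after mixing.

Q ≈ 1.19e-7

Total volume = 385 + 302 = 687 mL.
[Pb^2+] = 7.59 × 10^-2 × (385/687) = 4.253 × 10^-2 M
[PO4^3-] = 8.93 x 10^-2 × (302/687) = 3.926 × 10^-2 M
Pb3(PO4)2(s) ⇌ 3 Pb^2+ + 2 PO4^3-, so Q = [Pb^2+]^3[PO4^3-]^2
Q = (4.253 × 10^-2)^3(3.926 × 10^-2)^2 = 1.19 × 10^-7
Q > Ksp, so Pb3(PO4)2 will precipitate.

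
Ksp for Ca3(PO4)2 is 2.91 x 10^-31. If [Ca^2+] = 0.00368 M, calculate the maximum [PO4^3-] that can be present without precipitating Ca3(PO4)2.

Ca3(PO4)2(s) ⇌ 3 Ca^2+ + 2 PO4^3-
Ksp = [Ca^2+]^3[PO4^3-]^2
Precipitation begins when Q = Ksp. With [Ca^2+] = 0.00368 M:
2.91 x 10^-31 = (0.00368)^3 × [PO4^3-]^2
[PO4^3-] = (2.91 x 10^-31 / 4.984 x 10^-8)^(1/2) = 2.42 × 10^-12 M

[PO4^3-] ≈ 2.42e-12 M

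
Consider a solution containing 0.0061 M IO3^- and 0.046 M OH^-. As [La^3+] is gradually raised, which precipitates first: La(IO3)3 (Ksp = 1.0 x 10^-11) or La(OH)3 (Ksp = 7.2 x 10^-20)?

Each salt begins to precipitate when Q = Ksp, i.e. when [La^3+] reaches its threshold.
For La(IO3)3: 1.0 x 10^-11 = (0.0061)^3 × [La^3+]  ⇒  [La^3+] = 4.4 × 10^-5 M.
For La(OH)3: 7.2 x 10^-20 = (0.046)^3 × [La^3+]  ⇒  [La^3+] = 7.4 × 10^-16 M.
The salt with the lower threshold [La^3+] precipitates first: La(OH)3.

La(OH)3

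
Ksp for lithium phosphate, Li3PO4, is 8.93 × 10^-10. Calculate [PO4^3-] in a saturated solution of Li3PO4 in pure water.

2.40e-3 M

Li3PO4(s) <=> 3 Li^+(aq) + PO4^3-(aq)
Ksp = [Li^+]^3[PO4^3-]
If s mol/L of Li3PO4 dissolves, [Li^+] = 3s and [PO4^3-] = s.
Substituting: Ksp = (3s)^3s = 27s^4
Solving, s = (8.93 × 10^-10/27)^(1/4) = 2.398 x 10^-3 M
[PO4^3-] = s = 2.40 x 10^-3 M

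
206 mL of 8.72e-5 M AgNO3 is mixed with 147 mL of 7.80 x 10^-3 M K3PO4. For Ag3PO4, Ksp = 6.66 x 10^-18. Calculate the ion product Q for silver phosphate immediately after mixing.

Total volume = 206 + 147 = 353 mL.
[Ag^+] = 8.72 × 10^-5 × (206/353) = 5.089 x 10^-5 M
[PO4^3-] = 7.80 x 10^-3 × (147/353) = 3.248 x 10^-3 M
Ag3PO4(s) ⇌ 3 Ag^+(aq) + PO4^3-(aq), so Q = [Ag^+]^3[PO4^3-]
Q = (5.089 x 10^-5)^3(3.248 × 10^-3) = 4.28 × 10^-16
Q > Ksp, so Ag3PO4 will precipitate.

Q = 4.28e-16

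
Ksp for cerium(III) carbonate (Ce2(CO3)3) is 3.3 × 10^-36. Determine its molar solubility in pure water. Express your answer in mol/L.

s ≈ 3.1 × 10^-8 M

Ce2(CO3)3(s) ⇌ 2 Ce^3+ + 3 CO3^2-
Ksp = [Ce^3+]^2[CO3^2-]^3
For each mole of Ce2(CO3)3 that dissolves: [Ce^3+] = 2s, [CO3^2-] = 3s.
So Ksp = (2s)^2 × (3s)^3 = 108s^5
s = (3.3 × 10^-36 / 108)^(1/5) = 3.1 x 10^-8 M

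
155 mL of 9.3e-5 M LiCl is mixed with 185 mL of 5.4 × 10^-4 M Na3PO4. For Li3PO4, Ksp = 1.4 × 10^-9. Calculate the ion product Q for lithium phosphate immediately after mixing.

Total volume = 155 + 185 = 340 mL.
[Li^+] = 9.3 × 10^-5 × (155/340) = 4.24 x 10^-5 M
[PO4^3-] = 5.4 x 10^-4 × (185/340) = 2.94 x 10^-4 M
Li3PO4(s) <=> 3 Li^+(aq) + PO4^3-(aq), so Q = [Li^+]^3[PO4^3-]
Q = (4.24 × 10^-5)^3(2.94 x 10^-4) = 2.2 × 10^-17
Q < Ksp, so no precipitate of Li3PO4 forms.

Q = 2.2 x 10^-17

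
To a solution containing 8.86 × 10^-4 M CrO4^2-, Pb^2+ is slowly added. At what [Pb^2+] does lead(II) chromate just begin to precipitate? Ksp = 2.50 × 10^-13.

[Pb^2+] = 2.82 × 10^-10 M

PbCrO4(s) ⇌ Pb^2+(aq) + CrO4^2-(aq)
Ksp = [Pb^2+][CrO4^2-]
Precipitation begins when Q = Ksp. With [CrO4^2-] = 8.86 × 10^-4 M:
2.50 × 10^-13 = (8.86 × 10^-4) × [Pb^2+]
[Pb^2+] = (2.50 × 10^-13 / 8.86 × 10^-4) = 2.82 × 10^-10 M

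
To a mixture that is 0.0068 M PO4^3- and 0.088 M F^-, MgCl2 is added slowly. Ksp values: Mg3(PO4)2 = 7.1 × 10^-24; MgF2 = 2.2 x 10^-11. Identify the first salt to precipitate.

MgF2

Precipitation of each salt starts when its ion product equals its Ksp.
For Mg3(PO4)2: 7.1 × 10^-24 = (0.0068)^2 × [Mg^2+]^3  ⇒  [Mg^2+] = 5.4 x 10^-7 M.
For MgF2: 2.2 x 10^-11 = (0.088)^2 × [Mg^2+]  ⇒  [Mg^2+] = 2.8 × 10^-9 M.
The salt with the lower threshold [Mg^2+] precipitates first: MgF2.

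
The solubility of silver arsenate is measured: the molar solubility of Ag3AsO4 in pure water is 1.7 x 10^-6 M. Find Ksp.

Ag3AsO4(s) ⇌ 3 Ag^+ + AsO4^3-
With molar solubility s: [Ag^+] = 3s, [AsO4^3-] = s.
Ksp = [Ag^+]^3[AsO4^3-]
So Ksp = (3s)^3 × s = 27s^4
With s = 1.7 × 10^-6: Ksp = 2.3 × 10^-22

Ksp = 2.3 × 10^-22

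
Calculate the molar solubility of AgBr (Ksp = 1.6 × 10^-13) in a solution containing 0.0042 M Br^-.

AgBr(s) ⇌ Ag^+(aq) + Br^-(aq)
Ksp = [Ag^+][Br^-]
Let s be the molar solubility in this solution. [Ag^+] = s, [Br^-] = 0.0042 + s ≈ 0.0042 (Ksp is small, so little additional dissolves).
Ksp ≈ s × 0.0042
s = 3.8 × 10^-11 M
Check: s = 3.8 × 10^-11 ≪ 0.0042, so the approximation is valid.

3.8 x 10^-11 M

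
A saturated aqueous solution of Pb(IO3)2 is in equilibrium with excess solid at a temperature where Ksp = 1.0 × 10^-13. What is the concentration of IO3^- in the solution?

Pb(IO3)2(s) ⇌ Pb^2+ + 2 IO3^-
Ksp = [Pb^2+][IO3^-]^2
If s mol/L of Pb(IO3)2 dissolves, [Pb^2+] = s and [IO3^-] = 2s.
Ksp = s(2s)^2 = 4s^3
s = (1.0 × 10^-13 / 4)^(1/3) = 2.92 × 10^-5 M
[IO3^-] = 2s = 5.8 × 10^-5 M

[IO3^-] = 5.8 x 10^-5 M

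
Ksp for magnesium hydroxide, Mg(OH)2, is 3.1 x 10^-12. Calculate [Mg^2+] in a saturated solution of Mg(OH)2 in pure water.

Mg(OH)2(s) ⇌ Mg^2+(aq) + 2 OH^-(aq)
Ksp = [Mg^2+][OH^-]^2
If s mol/L of Mg(OH)2 dissolves, [Mg^2+] = s and [OH^-] = 2s.
Ksp = s(2s)^2 = 4s^3
s^3 = 3.1 x 10^-12 / 4, so s = 9.19 × 10^-5 M
[Mg^2+] = s = 9.2 × 10^-5 M

[Mg^2+] ≈ 9.2 x 10^-5 M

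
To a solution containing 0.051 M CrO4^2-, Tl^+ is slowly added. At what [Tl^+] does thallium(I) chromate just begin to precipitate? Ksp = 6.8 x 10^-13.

Tl2CrO4(s) ⇌ 2 Tl^+ + CrO4^2-
Ksp = [Tl^+]^2[CrO4^2-]
Precipitation begins when Q = Ksp. With [CrO4^2-] = 0.051 M:
6.8 x 10^-13 = (0.051) × [Tl^+]^2
[Tl^+] = (6.8 x 10^-13 / 5.1 × 10^-2)^(1/2) = 3.7 x 10^-6 M

[Tl^+] = 3.7 × 10^-6 M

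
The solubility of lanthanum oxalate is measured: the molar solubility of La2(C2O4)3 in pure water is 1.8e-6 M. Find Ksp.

La2(C2O4)3(s) <=> 2 La^3+ + 3 C2O4^2-
For each mole of La2(C2O4)3 that dissolves: [La^3+] = 2s, [C2O4^2-] = 3s.
Ksp = [La^3+]^2[C2O4^2-]^3
Ksp = (2s)^2(3s)^3 = 108s^5
Ksp = 108 × (1.8 x 10^-6)^5 = 2.0 x 10^-27

Ksp ≈ 2.0 × 10^-27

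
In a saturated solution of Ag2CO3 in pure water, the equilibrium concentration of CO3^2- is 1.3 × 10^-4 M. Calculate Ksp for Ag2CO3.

Ag2CO3(s) <=> 2 Ag^+(aq) + CO3^2-(aq)
Stoichiometry gives [Ag^+] = (2/1)[CO3^2-] = 2.60 × 10^-4 M.
Ksp = [Ag^+]^2[CO3^2-]
Ksp = (2.60 × 10^-4)^2 × 1.3 × 10^-4 = 8.8 x 10^-12

8.8e-12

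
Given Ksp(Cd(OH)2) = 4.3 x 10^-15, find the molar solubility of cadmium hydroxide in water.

Cd(OH)2(s) ⇌ Cd^2+(aq) + 2 OH^-(aq)
Ksp = [Cd^2+][OH^-]^2
Let s = molar solubility. Then [Cd^2+] = s and [OH^-] = 2s.
So Ksp = s × (2s)^2 = 4s^3
s^3 = 4.3 x 10^-15 / 4, so s = 1.0 × 10^-5 M

s = 1.0 × 10^-5 M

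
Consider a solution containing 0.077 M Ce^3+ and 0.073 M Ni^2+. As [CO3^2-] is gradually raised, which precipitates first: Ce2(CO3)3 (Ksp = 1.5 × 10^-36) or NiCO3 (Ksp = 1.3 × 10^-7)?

Ce2(CO3)3

Precipitation of each salt starts when its ion product equals its Ksp.
For Ce2(CO3)3: 1.5 × 10^-36 = (0.077)^2 × [CO3^2-]^3  ⇒  [CO3^2-] = 6.3 x 10^-12 M.
For NiCO3: 1.3 × 10^-7 = 0.073 × [CO3^2-]  ⇒  [CO3^2-] = 1.8 × 10^-6 M.
The salt with the lower threshold [CO3^2-] precipitates first: Ce2(CO3)3.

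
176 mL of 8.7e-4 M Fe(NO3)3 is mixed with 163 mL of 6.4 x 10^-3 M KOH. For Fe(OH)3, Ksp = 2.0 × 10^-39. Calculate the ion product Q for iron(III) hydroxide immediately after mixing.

Total volume = 176 + 163 = 339 mL.
[Fe^3+] = 8.7 × 10^-4 × (176/339) = 4.52 × 10^-4 M
[OH^-] = 6.4 x 10^-3 × (163/339) = 3.08 x 10^-3 M
Fe(OH)3(s) ⇌ Fe^3+ + 3 OH^-, so Q = [Fe^3+][OH^-]^3
Q = (4.52 x 10^-4)(3.08 x 10^-3)^3 = 1.3 × 10^-11
Q > Ksp, so Fe(OH)3 will precipitate.

1.3 × 10^-11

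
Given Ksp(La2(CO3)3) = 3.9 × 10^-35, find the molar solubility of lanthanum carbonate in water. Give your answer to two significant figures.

s = 5.1 × 10^-8 M

La2(CO3)3(s) ⇌ 2 La^3+ + 3 CO3^2-
Ksp = [La^3+]^2[CO3^2-]^3
If s mol/L of La2(CO3)3 dissolves, [La^3+] = 2s and [CO3^2-] = 3s.
So Ksp = (2s)^2 × (3s)^3 = 108s^5
s = (3.9 × 10^-35 / 108)^(1/5) = 5.1 × 10^-8 M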